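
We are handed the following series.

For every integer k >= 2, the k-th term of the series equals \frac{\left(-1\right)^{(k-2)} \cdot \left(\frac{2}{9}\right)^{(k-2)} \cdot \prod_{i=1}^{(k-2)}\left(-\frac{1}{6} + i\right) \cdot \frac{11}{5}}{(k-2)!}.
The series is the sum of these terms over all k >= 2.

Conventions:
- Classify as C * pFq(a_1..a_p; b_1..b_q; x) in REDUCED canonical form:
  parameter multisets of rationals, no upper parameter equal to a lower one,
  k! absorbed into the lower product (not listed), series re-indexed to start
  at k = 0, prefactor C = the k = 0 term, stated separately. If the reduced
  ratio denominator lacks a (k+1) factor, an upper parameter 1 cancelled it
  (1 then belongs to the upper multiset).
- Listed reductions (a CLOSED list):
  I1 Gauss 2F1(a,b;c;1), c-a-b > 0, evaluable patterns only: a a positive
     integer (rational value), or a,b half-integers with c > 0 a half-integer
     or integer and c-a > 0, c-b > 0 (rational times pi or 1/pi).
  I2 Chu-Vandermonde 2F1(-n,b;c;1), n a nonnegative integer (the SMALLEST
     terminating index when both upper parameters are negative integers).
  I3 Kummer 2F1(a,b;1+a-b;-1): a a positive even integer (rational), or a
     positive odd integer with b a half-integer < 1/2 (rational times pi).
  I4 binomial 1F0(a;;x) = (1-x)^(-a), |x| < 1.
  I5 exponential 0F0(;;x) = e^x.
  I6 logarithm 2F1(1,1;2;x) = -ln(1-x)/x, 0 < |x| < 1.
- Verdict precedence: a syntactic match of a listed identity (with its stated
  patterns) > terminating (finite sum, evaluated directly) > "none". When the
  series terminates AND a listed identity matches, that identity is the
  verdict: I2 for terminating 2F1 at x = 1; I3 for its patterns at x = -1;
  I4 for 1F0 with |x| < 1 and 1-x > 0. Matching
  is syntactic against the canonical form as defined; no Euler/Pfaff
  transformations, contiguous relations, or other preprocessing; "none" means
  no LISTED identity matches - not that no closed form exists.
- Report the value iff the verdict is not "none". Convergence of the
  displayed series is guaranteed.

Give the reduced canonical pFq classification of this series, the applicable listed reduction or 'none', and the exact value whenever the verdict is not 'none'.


The series (x = -\frac{2}{9}) is 1F0: upper {\frac{5}{6}}, lower {-}, prefactor \frac{11}{5}. Verdict: this is binomial (I4) (the 1F0 binomial series: exponent -5/6, x = -\frac{2}{9}). Its exact value is \frac{11}{5} \cdot \left(\frac{11}{9}\right)^{-\frac{5}{6}}.

First insight: from the first term \frac{11}{5}: the running product (C = 11/5, x = -2/9) telescopes to a rising factorial.
Ratio: r(k) = -\frac{2}{9} * (k+\frac{5}{6}) / [(k+1)] - rational; roots negated = parameters, x = -\frac{2}{9}, C = \frac{11}{5}.


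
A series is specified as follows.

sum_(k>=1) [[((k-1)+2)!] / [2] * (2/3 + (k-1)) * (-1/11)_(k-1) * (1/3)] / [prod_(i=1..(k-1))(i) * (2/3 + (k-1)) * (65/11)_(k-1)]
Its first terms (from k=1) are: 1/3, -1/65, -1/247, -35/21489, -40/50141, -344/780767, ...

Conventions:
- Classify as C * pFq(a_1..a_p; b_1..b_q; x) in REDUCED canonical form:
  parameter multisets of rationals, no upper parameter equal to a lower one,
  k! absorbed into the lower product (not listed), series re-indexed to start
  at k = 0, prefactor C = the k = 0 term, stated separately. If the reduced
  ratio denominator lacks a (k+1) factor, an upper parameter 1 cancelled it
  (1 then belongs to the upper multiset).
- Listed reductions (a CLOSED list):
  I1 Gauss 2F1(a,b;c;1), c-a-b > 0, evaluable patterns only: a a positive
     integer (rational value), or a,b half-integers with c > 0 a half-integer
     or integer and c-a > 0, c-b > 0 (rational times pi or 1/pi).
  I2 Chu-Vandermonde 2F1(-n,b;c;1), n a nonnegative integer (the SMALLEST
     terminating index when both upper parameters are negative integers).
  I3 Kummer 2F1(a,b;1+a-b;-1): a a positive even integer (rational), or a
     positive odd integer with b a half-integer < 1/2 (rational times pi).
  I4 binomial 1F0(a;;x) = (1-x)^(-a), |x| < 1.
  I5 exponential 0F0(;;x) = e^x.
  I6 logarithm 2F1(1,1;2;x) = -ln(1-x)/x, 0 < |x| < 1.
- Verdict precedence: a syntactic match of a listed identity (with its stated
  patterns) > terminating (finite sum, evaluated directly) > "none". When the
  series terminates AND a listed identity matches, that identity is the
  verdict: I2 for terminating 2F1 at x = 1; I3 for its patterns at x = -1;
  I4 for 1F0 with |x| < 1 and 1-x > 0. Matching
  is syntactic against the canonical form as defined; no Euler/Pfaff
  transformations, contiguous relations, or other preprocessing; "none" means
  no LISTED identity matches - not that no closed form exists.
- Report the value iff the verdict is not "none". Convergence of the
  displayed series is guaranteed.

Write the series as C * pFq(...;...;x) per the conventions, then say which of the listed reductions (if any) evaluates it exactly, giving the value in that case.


Reduced: x = 1, 2F1, upper = {-1/11, 3}, lower = {65/11}, C = 1/3. Verdict (x = 1): Gauss (I1, integer-parameter pattern) applies (x = 1: the Gamma ratio telescopes since c-a-b = 3 > 0 and a = 3 in Z>0). Hence: 2064/6655.

Key step: from the first term 1/3: striking the common factor k + 2/3 reduces the term (C = 1/3, x = 1).
Step ratio: r(k) = 1 * (k-1/11) (k+3) / [(k+65/11) (k+1)] ; factor over Q: parameters, x = 1, and C = 1/3.


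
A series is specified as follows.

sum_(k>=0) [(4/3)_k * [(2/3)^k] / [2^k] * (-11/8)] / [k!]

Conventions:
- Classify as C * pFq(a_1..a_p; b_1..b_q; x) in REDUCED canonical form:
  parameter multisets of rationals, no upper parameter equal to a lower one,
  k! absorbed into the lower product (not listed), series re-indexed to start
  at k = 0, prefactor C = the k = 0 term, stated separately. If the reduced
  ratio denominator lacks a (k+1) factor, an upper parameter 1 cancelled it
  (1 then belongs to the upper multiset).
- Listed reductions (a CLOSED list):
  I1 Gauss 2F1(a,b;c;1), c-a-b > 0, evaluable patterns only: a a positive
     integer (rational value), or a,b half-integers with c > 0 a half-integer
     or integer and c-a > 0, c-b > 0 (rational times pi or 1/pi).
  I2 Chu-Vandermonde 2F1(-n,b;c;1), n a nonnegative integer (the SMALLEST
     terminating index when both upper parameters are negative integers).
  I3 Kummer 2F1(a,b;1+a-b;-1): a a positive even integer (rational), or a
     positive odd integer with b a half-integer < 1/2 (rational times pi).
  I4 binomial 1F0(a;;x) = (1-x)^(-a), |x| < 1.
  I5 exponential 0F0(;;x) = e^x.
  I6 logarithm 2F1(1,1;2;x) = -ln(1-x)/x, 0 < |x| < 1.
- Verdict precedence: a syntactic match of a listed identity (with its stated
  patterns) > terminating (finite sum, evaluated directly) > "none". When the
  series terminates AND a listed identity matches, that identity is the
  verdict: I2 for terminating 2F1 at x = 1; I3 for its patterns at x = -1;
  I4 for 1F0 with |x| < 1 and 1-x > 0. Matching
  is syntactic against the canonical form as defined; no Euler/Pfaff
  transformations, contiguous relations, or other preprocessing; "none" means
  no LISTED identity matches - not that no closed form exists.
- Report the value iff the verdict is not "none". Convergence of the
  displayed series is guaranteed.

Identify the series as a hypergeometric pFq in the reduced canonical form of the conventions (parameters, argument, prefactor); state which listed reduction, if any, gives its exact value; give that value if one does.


Canonical form: C = -11/8 times 1F0 with upper {4/3}, lower {-}, x = 1/3. Verdict: the I4 binomial reduction fires (the 1F0 binomial series: exponent -4/3, x = 1/3). Hence: (-11/8) * (2/3)^(-4/3).

Structural cue: t_0 being -11/8, the two k-th powers (prefactor -11/8) combine into one argument.
Step ratio: r(k) = (1/3) * (k+4/3) / [(k+1)] - rational in k. x = (1/3); t_0 = -11/8; negate the roots.


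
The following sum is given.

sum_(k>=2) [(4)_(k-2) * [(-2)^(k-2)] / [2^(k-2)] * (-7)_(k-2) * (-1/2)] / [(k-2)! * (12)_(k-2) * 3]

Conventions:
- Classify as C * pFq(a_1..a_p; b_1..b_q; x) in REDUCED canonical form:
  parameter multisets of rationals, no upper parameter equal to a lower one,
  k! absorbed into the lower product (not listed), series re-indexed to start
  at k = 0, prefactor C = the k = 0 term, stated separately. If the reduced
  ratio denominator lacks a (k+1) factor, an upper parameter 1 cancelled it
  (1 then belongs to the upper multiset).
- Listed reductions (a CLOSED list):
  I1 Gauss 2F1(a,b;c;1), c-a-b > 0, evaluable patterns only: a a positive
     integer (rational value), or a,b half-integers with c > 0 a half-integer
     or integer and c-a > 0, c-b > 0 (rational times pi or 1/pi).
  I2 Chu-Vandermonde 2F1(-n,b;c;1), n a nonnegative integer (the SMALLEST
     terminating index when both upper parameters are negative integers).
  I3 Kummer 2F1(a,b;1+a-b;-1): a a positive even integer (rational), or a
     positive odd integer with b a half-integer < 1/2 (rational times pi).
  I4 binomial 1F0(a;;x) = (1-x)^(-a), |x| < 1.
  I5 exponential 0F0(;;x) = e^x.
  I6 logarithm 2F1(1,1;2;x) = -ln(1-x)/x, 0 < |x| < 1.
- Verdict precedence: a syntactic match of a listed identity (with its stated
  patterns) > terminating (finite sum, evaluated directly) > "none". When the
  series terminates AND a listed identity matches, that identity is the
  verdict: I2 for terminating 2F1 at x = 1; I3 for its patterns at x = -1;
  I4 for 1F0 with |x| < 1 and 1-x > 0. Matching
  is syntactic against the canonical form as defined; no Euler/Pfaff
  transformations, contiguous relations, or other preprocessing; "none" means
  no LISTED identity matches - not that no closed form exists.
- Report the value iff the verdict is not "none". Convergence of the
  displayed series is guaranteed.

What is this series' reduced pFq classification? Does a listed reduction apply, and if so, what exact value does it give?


Key observation: x = (-1) and the two k-th powers (C = -1/6) combine into one argument.
Term ratio: r(k) = (-1) * (k-7) (k+4) / [(k+12) (k+1)] - rational; roots negated = parameters, x = (-1), C = -1/6.

Classification (C = -1/6): 2F1 with upper {-7, 4}, lower {12}, argument x = -1. Verdict: this is Kummer's theorem (I3) (x = -1; c = 12 equals 1+a-b for upper {-7, 4}: listed pattern). Exact value: -55/36.


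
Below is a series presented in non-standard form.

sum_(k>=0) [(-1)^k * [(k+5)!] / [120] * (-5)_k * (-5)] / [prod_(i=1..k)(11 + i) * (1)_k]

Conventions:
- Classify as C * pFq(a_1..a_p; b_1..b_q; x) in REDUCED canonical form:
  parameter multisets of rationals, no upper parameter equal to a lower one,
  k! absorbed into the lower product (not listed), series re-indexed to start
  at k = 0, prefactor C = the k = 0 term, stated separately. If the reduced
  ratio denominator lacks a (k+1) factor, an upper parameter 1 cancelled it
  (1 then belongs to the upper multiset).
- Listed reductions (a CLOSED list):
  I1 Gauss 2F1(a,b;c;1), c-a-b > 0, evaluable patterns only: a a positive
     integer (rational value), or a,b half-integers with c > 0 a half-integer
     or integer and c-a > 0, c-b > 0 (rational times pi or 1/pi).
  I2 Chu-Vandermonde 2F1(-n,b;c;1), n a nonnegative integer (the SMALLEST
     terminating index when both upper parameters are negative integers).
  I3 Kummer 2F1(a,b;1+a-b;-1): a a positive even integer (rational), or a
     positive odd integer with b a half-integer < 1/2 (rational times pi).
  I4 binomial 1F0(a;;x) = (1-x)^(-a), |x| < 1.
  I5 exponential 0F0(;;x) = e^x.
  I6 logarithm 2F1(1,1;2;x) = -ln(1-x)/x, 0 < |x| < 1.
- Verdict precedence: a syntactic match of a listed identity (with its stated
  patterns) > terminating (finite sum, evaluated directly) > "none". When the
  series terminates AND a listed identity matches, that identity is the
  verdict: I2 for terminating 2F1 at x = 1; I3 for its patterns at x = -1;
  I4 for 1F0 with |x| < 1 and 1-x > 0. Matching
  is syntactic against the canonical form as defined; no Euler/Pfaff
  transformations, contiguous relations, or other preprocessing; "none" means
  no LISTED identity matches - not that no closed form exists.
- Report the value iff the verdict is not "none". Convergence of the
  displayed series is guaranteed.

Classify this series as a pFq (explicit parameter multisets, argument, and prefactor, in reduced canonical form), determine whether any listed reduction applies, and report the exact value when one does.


Key observation: x = (-1) and the factorial ratio (C = -5, x = -1) (k+a-1)!/(a-1)! is a rising factorial (a)_k.
Adjacent-term ratio: r(k) = (-1) * (k-5) (k+6) / [(k+12) (k+1)] - rational in k. x = (-1); t_0 = -5; negate the roots.

With C = -5: the canonical form is 2F1(-5, 6; 12; -1). Verdict: this is Kummer's theorem (I3) (x = -1; c = 12 equals 1+a-b for upper {-5, 6}: listed pattern). Sum: -165/4.


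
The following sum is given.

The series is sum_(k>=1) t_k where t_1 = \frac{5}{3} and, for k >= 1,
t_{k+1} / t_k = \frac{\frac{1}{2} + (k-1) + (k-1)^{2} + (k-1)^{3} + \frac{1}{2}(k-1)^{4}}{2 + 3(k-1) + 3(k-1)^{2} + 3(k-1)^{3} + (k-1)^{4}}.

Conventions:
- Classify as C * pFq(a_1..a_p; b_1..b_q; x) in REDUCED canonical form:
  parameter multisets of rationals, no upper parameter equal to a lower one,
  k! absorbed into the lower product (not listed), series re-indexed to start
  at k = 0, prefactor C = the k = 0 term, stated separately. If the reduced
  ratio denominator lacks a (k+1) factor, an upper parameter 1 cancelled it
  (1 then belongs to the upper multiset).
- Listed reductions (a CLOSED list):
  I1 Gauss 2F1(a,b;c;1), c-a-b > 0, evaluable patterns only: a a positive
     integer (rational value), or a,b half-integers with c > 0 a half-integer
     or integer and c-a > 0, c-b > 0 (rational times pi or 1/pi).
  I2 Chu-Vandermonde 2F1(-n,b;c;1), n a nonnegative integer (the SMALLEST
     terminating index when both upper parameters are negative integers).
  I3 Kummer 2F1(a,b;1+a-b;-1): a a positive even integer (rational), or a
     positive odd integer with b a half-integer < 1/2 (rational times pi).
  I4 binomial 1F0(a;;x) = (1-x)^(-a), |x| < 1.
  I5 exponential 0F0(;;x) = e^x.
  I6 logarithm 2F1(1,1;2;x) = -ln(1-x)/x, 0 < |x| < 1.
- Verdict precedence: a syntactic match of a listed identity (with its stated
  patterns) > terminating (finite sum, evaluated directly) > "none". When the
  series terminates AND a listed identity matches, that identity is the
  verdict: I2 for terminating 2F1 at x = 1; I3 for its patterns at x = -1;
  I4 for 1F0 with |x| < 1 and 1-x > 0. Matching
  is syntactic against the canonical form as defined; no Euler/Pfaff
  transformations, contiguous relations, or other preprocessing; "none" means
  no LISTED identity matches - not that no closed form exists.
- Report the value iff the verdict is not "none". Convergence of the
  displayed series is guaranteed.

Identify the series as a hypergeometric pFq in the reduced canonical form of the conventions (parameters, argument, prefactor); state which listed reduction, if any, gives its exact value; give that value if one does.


First insight: t_0 = \frac{5}{3} here, and roots of the ratio polynomials (prefactor 5/3) are the negated parameters.
Step ratio: r(k) = \frac{1}{2} * (k+1) (k+1) / [(k+2) (k+1)] - rational; roots negated = parameters, x = \frac{1}{2}, C = \frac{5}{3}.

With C = \frac{5}{3}: the canonical form is 2F1(1, 1; 2; \frac{1}{2}). Verdict: this is the I6 logarithm reduction (the logarithm: parameters (1,1;2), x = \frac{1}{2}). Exact value: \left(-\frac{10}{3}\right) \cdot \ln\left(\frac{1}{2}\right).


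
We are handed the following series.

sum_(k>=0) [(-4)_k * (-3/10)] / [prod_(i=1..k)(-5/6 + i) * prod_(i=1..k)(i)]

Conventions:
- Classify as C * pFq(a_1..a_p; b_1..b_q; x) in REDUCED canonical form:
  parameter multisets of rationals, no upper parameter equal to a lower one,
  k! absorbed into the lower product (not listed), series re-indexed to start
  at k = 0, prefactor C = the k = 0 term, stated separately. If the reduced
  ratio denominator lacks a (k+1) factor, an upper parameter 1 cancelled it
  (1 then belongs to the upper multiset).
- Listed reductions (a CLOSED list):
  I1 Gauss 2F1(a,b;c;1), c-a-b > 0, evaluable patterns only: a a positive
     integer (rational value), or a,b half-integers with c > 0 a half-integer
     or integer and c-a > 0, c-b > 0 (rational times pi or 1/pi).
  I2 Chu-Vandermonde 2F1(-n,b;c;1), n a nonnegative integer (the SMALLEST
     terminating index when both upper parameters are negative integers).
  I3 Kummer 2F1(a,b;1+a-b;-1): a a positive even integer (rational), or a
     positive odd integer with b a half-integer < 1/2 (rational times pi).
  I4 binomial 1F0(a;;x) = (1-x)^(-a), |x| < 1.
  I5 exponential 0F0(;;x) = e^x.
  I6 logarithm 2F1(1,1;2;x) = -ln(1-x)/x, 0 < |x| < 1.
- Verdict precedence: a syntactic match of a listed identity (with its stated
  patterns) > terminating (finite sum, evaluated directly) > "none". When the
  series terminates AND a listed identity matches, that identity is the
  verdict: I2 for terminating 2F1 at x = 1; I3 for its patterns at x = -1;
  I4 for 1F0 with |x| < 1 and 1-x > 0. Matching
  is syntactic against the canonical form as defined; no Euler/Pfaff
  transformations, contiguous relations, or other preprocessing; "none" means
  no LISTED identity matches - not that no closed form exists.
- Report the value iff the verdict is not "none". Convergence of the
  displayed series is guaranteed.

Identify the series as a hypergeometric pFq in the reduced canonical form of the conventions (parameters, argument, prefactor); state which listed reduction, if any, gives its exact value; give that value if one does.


Prefactor -3/10, argument 1: 1F1 with upper {-4} over lower {1/6}. Verdict: terminating - no listed pattern fits, but -4 in the upper list cuts the series at k = 4; direct evaluation. Its exact value is 921/3458.

Key step: x = 1 and the product of the first k integers (C = -3/10) is k!.
Adjacent-term ratio: r(k) = 1 * (k-4) / [(k+1/6) (k+1)] - poly over poly, x = 1 from leading terms; C = -3/10 at k = 0.


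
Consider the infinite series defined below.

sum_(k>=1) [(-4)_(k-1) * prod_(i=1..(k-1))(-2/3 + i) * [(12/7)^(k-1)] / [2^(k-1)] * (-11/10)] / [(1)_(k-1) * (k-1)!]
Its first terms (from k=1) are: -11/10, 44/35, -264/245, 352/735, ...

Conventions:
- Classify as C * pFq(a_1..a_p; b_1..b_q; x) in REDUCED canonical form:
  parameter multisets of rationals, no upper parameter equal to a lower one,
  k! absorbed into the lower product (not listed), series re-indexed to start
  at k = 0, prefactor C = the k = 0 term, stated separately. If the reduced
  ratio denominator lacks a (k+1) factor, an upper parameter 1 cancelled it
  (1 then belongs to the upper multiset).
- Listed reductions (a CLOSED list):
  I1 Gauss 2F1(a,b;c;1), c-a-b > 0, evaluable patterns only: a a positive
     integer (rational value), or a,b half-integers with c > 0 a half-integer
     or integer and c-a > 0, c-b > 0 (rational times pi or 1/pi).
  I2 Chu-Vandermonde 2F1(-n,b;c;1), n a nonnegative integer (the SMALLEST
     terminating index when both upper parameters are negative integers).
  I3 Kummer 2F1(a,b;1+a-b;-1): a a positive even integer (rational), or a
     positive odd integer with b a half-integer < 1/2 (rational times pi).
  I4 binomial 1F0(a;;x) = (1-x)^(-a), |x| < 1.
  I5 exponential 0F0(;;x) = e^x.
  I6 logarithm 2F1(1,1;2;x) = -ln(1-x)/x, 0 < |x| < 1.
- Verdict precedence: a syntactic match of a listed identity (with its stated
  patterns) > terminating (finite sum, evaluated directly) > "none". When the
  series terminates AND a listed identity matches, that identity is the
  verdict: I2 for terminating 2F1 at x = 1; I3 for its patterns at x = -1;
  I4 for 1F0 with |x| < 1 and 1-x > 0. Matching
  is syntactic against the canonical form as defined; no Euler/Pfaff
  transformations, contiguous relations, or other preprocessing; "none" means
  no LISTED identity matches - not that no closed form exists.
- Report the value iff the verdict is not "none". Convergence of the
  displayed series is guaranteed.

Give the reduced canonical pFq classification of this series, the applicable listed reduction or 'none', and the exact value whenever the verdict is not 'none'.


Reduced: x = 6/7, 2F1, upper = {-4, 1/3}, lower = {1}, C = -11/10. Verdict: terminating - no listed pattern fits, but -4 in the upper list cuts the series at k = 4; direct evaluation. Sum: -5423/10290.

Key step: t_0 being -11/10, the running product (C = -11/10, x = 6/7) telescopes to a rising factorial.
Consecutive-term ratio: r(k) = (6/7) * (k-4) (k+1/3) / [(k+1) (k+1)] - rational in k, leading ratio (6/7); with t_0 = -11/10, classification follows.


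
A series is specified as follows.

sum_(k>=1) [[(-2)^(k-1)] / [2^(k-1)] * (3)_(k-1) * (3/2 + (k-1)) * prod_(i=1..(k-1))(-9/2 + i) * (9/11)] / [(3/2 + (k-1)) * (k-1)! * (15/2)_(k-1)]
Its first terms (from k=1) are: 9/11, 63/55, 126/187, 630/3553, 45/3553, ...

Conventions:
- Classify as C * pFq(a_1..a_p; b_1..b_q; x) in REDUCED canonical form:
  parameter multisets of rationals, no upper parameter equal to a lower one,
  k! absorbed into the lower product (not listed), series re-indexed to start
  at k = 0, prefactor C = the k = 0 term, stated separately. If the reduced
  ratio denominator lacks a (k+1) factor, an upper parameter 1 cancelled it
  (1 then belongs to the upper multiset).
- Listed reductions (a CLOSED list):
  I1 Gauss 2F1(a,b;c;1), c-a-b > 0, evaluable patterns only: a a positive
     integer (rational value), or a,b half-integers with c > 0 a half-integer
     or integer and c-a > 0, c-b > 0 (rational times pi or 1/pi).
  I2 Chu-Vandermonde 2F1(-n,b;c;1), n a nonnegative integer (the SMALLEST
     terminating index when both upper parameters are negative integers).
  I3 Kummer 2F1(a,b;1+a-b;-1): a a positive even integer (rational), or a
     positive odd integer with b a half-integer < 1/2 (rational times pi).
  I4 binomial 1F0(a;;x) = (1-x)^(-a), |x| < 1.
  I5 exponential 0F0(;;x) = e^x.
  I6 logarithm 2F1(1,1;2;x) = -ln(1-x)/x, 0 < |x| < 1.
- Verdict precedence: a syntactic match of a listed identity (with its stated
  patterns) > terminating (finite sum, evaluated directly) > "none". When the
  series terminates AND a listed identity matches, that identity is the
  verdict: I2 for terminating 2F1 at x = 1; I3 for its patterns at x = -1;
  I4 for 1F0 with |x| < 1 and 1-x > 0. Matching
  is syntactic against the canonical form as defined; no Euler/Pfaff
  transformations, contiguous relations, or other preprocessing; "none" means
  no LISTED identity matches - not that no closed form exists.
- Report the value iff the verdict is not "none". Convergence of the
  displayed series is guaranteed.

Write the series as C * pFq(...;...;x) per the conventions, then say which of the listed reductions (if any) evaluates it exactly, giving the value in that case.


At argument -1: a 2F1 with upper {-7/2, 3}, lower {15/2}, scaled by C = 9/11. Verdict at x = -1: the Kummer evaluation I3 matches (x = -1; c = 15/2 equals 1+a-b for upper {-7/2, 3}: listed pattern). Hence: (7371/8192) * pi.

First insight: t_0 being 9/11, the running product (C = 9/11, x = -1) telescopes to a rising factorial.
Adjacent-term ratio: r(k) = (-1) * (k-7/2) (k+3) / [(k+15/2) (k+1)] - poly over poly, x = (-1) from leading terms; C = 9/11 at k = 0.


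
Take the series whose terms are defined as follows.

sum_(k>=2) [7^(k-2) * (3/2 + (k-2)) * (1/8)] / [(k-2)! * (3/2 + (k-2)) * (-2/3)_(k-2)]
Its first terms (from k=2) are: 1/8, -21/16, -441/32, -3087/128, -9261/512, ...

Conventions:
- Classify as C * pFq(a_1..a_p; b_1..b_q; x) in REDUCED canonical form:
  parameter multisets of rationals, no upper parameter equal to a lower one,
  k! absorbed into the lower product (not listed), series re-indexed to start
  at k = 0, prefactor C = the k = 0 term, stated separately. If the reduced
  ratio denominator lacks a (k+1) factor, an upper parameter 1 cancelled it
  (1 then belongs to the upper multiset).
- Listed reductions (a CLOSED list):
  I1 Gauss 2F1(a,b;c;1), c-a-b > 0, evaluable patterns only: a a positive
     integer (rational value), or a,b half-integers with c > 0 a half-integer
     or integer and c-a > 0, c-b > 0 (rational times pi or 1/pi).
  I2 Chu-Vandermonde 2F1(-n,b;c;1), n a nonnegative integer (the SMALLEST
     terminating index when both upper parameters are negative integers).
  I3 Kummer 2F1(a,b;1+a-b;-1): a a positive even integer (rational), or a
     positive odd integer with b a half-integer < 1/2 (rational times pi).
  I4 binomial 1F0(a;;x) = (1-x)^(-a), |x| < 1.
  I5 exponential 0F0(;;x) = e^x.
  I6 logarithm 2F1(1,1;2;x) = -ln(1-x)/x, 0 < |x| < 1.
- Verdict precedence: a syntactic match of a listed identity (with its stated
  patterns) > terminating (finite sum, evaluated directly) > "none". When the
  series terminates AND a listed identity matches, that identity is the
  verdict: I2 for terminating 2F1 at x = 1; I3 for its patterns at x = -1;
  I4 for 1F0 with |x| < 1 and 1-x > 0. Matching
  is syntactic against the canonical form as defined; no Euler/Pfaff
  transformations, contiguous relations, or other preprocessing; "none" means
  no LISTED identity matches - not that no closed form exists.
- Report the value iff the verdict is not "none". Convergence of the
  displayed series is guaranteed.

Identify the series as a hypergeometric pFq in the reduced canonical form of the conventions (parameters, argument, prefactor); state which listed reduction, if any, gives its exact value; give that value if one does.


x = 7 here; the reduced form reads 0F1, upper {-}, lower {-2/3}, C = 1/8. Verdict: none. A 0F1 with upper {-} fits none of I1-I6 at x = 7; the sum runs forever.

The tell: t_0 being 1/8, striking the common factor k + 3/2 reduces the term (C = 1/8, x = 7).
Ratio: r(k) = 7 * 1 / [(k-2/3) (k+1)] - poly over poly, x = 7 from leading terms; C = 1/8 at k = 0.


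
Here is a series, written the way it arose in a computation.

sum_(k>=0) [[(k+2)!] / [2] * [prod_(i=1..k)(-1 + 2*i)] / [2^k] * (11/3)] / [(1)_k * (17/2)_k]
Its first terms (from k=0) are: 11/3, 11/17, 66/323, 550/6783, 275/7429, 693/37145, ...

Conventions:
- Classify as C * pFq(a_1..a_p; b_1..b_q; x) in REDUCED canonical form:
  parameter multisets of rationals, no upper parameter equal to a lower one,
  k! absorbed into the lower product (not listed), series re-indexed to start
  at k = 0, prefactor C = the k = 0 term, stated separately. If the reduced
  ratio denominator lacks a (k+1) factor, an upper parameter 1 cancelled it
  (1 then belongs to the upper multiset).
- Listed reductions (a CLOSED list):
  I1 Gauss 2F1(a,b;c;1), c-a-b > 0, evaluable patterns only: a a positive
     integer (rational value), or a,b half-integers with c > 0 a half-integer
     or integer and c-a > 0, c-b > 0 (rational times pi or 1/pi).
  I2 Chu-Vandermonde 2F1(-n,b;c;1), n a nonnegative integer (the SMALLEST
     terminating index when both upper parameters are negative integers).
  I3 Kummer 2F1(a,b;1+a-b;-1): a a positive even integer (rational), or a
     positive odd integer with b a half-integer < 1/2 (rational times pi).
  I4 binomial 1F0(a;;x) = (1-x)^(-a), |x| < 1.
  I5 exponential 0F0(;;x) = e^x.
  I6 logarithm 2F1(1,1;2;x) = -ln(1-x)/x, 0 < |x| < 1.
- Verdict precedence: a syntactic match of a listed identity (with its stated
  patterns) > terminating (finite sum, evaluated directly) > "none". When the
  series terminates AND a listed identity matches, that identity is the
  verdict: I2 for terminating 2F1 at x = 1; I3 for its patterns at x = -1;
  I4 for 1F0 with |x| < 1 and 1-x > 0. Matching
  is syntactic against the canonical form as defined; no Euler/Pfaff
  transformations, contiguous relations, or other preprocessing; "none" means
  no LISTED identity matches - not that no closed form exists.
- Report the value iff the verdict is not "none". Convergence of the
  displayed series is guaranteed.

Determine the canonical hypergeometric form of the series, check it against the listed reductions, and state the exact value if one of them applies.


Key step: with t_0 = 11/3, the factorial ratio (C = 11/3, x = 1) (k+a-1)!/(a-1)! is a rising factorial (a)_k.
Term ratio: r(k) = 1 * (k+1/2) (k+3) / [(k+17/2) (k+1)] - rational in k, leading ratio 1; with t_0 = 11/3, classification follows.

Prefactor 11/3, argument 1: 2F1 with upper {1/2, 3} over lower {17/2}. Verdict: the Gauss summation I1 fires (x = 1: the Gamma ratio telescopes since c-a-b = 5 > 0 and a = 3 in Z>0). Its exact value is 1573/336.


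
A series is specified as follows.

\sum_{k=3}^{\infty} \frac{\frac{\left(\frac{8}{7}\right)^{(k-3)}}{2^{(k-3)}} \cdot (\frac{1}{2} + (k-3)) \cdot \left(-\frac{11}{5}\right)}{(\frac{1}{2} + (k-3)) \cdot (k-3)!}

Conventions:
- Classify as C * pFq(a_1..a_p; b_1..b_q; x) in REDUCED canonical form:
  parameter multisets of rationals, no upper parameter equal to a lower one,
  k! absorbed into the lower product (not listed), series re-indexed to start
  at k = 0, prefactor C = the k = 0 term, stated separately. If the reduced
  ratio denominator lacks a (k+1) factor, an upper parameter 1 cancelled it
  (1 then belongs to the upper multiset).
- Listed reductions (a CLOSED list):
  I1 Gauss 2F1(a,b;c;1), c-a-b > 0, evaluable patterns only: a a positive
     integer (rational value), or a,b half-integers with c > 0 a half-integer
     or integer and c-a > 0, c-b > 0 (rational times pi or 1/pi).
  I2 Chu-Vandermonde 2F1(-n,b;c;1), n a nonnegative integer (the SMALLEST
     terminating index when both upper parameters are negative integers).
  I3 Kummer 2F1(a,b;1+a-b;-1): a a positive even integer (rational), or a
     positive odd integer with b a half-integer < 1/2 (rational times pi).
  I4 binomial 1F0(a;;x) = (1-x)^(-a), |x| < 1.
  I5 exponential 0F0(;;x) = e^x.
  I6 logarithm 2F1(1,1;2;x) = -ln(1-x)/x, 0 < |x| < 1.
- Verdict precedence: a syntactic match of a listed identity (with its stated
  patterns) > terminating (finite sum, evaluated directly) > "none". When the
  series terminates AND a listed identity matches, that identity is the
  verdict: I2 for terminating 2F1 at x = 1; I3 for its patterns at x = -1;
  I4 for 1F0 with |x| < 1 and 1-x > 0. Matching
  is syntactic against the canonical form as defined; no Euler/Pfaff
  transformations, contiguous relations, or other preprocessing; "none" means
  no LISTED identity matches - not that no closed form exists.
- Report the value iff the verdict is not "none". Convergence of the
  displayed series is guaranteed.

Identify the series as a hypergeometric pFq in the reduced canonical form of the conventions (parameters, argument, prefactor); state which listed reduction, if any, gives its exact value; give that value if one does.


Canonical form: C = -\frac{11}{5} times 0F0 with upper {-}, lower {-}, x = \frac{4}{7}. Verdict at x = \frac{4}{7}: exponential (I5) matches (the 0F0 exponential series at x = \frac{4}{7}). Value: \left(-\frac{11}{5}\right) \cdot e^{\frac{4}{7}}.

Structural cue: t_0 = -\frac{11}{5} here, and k + 1/2 divides numerator and denominator alike; C = -11/5, x = 4/7 after cancelling.
Adjacent-term ratio: r(k) = \frac{4}{7} * 1 / [(k+1)] - rational in k. x = \frac{4}{7}; t_0 = -\frac{11}{5}; negate the roots.


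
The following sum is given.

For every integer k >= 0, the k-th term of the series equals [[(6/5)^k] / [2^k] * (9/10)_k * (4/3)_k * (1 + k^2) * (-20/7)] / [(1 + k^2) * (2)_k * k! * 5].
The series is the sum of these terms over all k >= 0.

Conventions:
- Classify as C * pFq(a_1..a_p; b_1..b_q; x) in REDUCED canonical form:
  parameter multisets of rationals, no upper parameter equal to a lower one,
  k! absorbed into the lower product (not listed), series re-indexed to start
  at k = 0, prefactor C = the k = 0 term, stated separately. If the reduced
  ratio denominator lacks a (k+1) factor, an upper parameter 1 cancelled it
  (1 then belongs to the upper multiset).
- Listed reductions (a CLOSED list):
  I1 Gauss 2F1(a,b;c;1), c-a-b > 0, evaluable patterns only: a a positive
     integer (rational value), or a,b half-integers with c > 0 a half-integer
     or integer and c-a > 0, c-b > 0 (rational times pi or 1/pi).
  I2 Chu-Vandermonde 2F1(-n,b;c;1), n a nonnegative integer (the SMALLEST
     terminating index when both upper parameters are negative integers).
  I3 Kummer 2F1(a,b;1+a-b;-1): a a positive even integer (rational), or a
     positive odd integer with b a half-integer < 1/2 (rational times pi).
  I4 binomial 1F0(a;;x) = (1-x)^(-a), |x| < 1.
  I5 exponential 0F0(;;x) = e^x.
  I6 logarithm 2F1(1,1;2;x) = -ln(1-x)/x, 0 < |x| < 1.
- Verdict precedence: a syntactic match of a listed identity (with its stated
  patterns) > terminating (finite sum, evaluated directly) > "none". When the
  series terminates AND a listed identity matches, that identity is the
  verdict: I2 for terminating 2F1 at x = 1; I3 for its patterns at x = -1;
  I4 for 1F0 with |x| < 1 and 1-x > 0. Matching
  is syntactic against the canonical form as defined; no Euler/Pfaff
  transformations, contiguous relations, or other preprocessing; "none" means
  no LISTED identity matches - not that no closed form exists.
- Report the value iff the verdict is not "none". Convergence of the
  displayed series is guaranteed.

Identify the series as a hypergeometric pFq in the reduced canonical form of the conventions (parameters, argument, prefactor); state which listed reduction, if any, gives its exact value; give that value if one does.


Canonical form: C = -4/7 times 2F1 with upper {9/10, 4/3}, lower {2}, x = 3/5. Verdict: none here - no I1-I6 shape fits x = 3/5 with lower {2}.

The tell: t_0 = -4/7 here, and the constant factors (C = -4/7, x = 3/5) combine into one prefactor.
Adjacent-term ratio: r(k) = (3/5) * (k+9/10) (k+4/3) / [(k+2) (k+1)] - rational; roots negated = parameters, x = (3/5), C = -4/7.


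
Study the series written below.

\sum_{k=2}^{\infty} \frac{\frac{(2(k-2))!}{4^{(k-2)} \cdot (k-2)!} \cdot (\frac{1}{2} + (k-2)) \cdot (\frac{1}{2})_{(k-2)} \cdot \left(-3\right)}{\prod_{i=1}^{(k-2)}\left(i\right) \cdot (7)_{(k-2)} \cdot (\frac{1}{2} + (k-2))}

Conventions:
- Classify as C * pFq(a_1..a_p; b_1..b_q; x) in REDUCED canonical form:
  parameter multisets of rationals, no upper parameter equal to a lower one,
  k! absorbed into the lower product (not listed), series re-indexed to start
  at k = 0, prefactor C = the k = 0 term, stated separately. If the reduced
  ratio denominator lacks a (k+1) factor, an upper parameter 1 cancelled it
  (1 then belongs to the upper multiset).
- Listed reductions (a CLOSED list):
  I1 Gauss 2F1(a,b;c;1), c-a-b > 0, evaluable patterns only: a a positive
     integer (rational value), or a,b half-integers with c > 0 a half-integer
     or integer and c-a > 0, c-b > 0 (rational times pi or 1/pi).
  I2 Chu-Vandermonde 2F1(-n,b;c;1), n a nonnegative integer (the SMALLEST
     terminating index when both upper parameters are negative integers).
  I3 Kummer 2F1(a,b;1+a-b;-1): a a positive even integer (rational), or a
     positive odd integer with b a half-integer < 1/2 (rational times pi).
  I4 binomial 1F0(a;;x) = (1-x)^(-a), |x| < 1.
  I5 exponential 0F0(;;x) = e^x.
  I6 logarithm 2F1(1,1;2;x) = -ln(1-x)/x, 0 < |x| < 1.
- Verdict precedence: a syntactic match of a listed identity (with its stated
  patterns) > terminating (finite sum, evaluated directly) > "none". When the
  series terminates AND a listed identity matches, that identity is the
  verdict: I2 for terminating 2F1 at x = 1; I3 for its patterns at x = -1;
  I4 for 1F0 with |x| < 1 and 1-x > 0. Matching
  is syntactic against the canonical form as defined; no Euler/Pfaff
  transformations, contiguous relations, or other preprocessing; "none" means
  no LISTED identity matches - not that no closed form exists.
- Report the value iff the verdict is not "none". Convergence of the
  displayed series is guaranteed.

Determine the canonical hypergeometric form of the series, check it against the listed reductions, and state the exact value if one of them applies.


This is -3 * 2F1(\frac{1}{2}, \frac{1}{2}; 7; 1) in reduced canonical form. Verdict: Gauss's theorem I1 (half-integer case) fires (x = 1; upper {\frac{1}{2}, \frac{1}{2}} half-integers, c = 7 in the evaluable pattern). Its exact value is \left(-\frac{524288}{53361}\right) / \pi.

Key step: from the first term -3: the (2k)!/(4^k k!) block (C = -3) is the Pochhammer (1/2)_k.
Adjacent-term ratio: r(k) = 1 * (k+\frac{1}{2}) (k+\frac{1}{2}) / [(k+7) (k+1)] - poly over poly, x = 1 from leading terms; C = -3 at k = 0.


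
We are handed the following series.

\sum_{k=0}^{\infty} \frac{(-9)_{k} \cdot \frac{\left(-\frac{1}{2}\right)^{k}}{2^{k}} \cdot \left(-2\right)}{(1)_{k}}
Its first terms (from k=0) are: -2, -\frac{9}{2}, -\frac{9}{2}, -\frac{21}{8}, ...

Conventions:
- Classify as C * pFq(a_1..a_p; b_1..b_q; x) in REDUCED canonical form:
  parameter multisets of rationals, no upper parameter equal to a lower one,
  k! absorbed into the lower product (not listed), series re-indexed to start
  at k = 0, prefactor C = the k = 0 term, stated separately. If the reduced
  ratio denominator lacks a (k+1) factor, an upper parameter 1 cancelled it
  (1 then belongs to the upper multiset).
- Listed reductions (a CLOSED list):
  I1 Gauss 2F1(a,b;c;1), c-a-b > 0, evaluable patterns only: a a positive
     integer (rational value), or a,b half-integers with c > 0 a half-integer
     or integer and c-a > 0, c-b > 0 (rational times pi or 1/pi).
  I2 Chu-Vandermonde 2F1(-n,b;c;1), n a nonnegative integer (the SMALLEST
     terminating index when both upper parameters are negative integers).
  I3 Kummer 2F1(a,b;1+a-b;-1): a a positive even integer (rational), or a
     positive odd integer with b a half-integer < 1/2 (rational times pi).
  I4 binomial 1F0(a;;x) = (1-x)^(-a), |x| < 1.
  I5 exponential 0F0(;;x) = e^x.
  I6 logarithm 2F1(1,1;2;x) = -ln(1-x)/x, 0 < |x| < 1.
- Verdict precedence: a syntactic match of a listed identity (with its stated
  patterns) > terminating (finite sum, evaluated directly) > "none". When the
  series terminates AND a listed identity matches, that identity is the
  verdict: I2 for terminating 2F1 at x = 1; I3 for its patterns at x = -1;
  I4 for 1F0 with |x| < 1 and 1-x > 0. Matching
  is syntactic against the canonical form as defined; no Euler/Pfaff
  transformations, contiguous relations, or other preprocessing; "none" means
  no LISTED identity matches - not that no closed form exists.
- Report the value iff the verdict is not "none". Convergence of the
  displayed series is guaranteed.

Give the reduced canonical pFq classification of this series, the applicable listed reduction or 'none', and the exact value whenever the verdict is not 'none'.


This is -2 * 1F0(-9; -; -\frac{1}{4}) in reduced canonical form. Verdict: the binomial series (I4) matches (the 1F0 binomial series: exponent 9, x = -\frac{1}{4}). Hence: -\frac{1953125}{131072}.

Key step: from the first term -2: (1)_k (C = -2, x = -1/4) is k! itself.
Term ratio: r(k) = -\frac{1}{4} * (k-9) / [(k+1)] - rational in k. x = -\frac{1}{4}; t_0 = -2; negate the roots.


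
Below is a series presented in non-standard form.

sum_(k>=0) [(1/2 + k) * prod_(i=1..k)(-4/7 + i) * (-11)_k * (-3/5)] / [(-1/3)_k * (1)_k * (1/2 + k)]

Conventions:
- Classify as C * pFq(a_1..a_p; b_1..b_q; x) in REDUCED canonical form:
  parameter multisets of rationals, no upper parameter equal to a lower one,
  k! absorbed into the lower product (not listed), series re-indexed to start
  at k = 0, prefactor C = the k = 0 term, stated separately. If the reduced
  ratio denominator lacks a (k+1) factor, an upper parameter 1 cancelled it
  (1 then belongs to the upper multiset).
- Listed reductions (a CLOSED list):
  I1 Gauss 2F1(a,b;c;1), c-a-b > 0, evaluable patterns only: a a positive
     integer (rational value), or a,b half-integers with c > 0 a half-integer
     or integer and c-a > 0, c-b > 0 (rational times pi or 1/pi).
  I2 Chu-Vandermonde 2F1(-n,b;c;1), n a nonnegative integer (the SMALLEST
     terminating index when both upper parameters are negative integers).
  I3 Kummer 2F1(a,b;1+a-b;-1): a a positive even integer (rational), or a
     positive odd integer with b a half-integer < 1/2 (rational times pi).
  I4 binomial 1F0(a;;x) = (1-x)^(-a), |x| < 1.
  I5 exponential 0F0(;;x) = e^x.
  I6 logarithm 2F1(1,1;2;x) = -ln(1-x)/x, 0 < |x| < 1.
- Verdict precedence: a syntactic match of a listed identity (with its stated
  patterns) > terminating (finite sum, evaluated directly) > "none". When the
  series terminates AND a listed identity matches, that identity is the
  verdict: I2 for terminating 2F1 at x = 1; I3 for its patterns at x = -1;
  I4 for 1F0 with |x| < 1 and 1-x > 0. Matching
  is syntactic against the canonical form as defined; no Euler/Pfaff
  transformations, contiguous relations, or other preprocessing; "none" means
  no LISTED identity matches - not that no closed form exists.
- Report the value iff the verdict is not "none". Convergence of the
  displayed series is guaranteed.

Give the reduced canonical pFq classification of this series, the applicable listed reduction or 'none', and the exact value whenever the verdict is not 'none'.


The tell: with t_0 = -3/5, the factor k + 1/2 cancels (top and bottom), leaving C = -3/5.
Adjacent-term ratio: r(k) = 1 * (k-11) (k+3/7) / [(k-1/3) (k+1)] - rational in k, leading ratio 1; with t_0 = -3/5, classification follows.

At argument 1: a 2F1 with upper {-11, 3/7}, lower {-1/3}, scaled by C = -3/5. Verdict: the Chu-Vandermonde identity I2 fires (terminating 2F1 at x = 1 with n = 11, b = 3/7, c = -1/3). Exact value: -8386327840656/46160692815335.
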